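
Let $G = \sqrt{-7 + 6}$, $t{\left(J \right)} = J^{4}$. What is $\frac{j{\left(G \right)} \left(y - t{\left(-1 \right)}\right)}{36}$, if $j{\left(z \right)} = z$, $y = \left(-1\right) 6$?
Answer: $- \frac{7 i}{36} \approx - 0.19444 i$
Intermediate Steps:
$G = i$ ($G = \sqrt{-1} = i \approx 1.0 i$)
$y = -6$
$\frac{j{\left(G \right)} \left(y - t{\left(-1 \right)}\right)}{36} = \frac{i \left(-6 - \left(-1\right)^{4}\right)}{36} = i \left(-6 - 1\right) \frac{1}{36} = i \left(-7\right) \frac{1}{36} = - 7 i \frac{1}{36} = - \frac{7 i}{36}$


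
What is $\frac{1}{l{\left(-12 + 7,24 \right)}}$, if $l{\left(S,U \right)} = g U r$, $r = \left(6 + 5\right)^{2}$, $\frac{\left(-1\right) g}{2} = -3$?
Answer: $\frac{1}{17424} \approx 5.7392 \cdot 10^{-5}$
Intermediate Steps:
$g = 6$ ($g = \left(-2\right) \left(-3\right) = 6$)
$r = 121$ ($r = 11^{2} = 121$)
$l{\left(S,U \right)} = 726 U$ ($l{\left(S,U \right)} = 6 U 121 = 726 U$)
$\frac{1}{l{\left(-12 + 7,24 \right)}} = \frac{1}{726 \cdot 24} = \frac{1}{17424}$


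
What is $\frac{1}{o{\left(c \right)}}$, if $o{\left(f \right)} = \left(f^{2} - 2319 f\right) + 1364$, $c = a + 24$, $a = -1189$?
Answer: $\frac{1}{4060224} \approx 2.4629 \cdot 10^{-7}$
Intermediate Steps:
$c = -1165$ ($c = -1189 + 24 = -1165$)
$o{\left(f \right)} = 1364 + f^{2} - 2319 f$
$\frac{1}{o{\left(c \right)}} = \frac{1}{1364 + \left(-1165\right)^{2} - -2701635} = \frac{1}{1364 + 1357225 + 2701635} = \frac{1}{4060224}$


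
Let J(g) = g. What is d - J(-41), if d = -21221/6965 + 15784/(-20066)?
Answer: 2597195572/69879845 ≈ 37.167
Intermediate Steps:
d = -267878073/69879845 (d = -21221*1/6965 + 15784*(-1/20066) = -21221/6965 - 7892/10033 = -267878073/69879845 ≈ -3.8334)
d - J(-41) = -267878073/69879845 - 1*(-41) = -267878073/69879845 + 41 = 2597195572/69879845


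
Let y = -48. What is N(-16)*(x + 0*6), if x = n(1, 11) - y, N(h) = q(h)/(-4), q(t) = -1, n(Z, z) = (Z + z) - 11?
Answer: 49/4 ≈ 12.250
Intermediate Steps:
n(Z, z) = -11 + Z + z
N(h) = ¼ (N(h) = -1/(-4) = -1*(-¼) = ¼)
x = 49 (x = (-11 + 1 + 11) - 1*(-48) = 1 + 48 = 49)
N(-16)*(x + 0*6) = (49 + 0*6)/4 = (49 + 0)/4 = (¼)*49 = 49/4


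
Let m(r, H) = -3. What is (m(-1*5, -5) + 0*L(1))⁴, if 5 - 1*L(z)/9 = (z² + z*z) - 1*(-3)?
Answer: 81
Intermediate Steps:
L(z) = 18 - 18*z² (L(z) = 45 - 9*((z² + z*z) - 1*(-3)) = 45 - 9*((z² + z²) + 3) = 45 - 9*(2*z² + 3) = 45 - 9*(3 + 2*z²) = 45 + (-27 - 18*z²) = 18 - 18*z²)
(m(-1*5, -5) + 0*L(1))⁴ = (-3 + 0*(18 - 18*1²))⁴ = (-3 + 0*(18 - 18*1))⁴ = (-3 + 0*(18 - 18))⁴ = (-3 + 0*0)⁴ = (-3 + 0)⁴ = (-3)⁴ = 81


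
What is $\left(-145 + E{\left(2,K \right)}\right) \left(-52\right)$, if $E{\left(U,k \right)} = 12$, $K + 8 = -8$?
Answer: $6916$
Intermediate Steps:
$K = -16$ ($K = -8 - 8 = -16$)
$\left(-145 + E{\left(2,K \right)}\right) \left(-52\right) = \left(-145 + 12\right) \left(-52\right) = \left(-133\right) \left(-52\right) = 6916$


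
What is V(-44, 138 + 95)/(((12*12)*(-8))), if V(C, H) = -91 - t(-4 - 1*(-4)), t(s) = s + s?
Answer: 91/1152 ≈ 0.078993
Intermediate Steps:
t(s) = 2*s
V(C, H) = -91 (V(C, H) = -91 - 2*(-4 - 1*(-4)) = -91 - 2*(-4 + 4) = -91 - 2*0 = -91 - 1*0 = -91 + 0 = -91)
V(-44, 138 + 95)/(((12*12)*(-8))) = -91/((12*12)*(-8)) = -91/(144*(-8)) = -91/(-1152) = -91*(-1/1152) = 91/1152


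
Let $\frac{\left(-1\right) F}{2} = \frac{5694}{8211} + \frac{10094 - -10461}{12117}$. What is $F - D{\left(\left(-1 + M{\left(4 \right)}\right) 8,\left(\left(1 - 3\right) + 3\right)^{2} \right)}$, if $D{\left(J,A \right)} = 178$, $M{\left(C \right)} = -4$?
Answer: $- \frac{865963852}{4737747} \approx -182.78$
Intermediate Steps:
$F = - \frac{22644886}{4737747}$ ($F = - 2 \left(\frac{5694}{8211} + \frac{10094 - -10461}{12117}\right) = - 2 \left(5694 \cdot \frac{1}{8211} + \left(10094 + 10461\right) \frac{1}{12117}\right) = - 2 \left(\frac{1898}{2737} + 20555 \cdot \frac{1}{12117}\right) = - 2 \left(\frac{1898}{2737} + \frac{20555}{12117}\right) = \left(-2\right) \frac{11322443}{4737747} = - \frac{22644886}{4737747} \approx -4.7797$)
$F - D{\left(\left(-1 + M{\left(4 \right)}\right) 8,\left(\left(1 - 3\right) + 3\right)^{2} \right)} = - \frac{22644886}{4737747} - 178 = - \frac{865963852}{4737747}$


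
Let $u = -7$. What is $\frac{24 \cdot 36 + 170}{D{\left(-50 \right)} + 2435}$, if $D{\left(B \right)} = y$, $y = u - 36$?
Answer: $\frac{517}{1196} \approx 0.43227$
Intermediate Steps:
$y = -43$ ($y = -7 - 36 = -43$)
$D{\left(B \right)} = -43$
$\frac{24 \cdot 36 + 170}{D{\left(-50 \right)} + 2435} = \frac{24 \cdot 36 + 170}{-43 + 2435} = \frac{864 + 170}{2392} = 1034 \cdot \frac{1}{2392} = \frac{517}{1196}$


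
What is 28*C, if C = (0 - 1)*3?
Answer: -84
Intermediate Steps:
C = -3 (C = -1*3 = -3)
28*C = 28*(-3) = -84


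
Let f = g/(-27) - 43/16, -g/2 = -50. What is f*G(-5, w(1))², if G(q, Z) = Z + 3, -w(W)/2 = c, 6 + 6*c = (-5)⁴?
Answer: -256842025/972 ≈ -2.6424e+5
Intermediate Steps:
g = 100 (g = -2*(-50) = 100)
c = 619/6 (c = -1 + (⅙)*(-5)⁴ = -1 + (⅙)*625 = -1 + 625/6 = 619/6 ≈ 103.17)
w(W) = -619/3 (w(W) = -2*619/6 = -619/3)
G(q, Z) = 3 + Z
f = -2761/432 (f = 100/(-27) - 43/16 = 100*(-1/27) - 43*1/16 = -100/27 - 43/16 = -2761/432 ≈ -6.3912)
f*G(-5, w(1))² = -2761*(3 - 619/3)²/432 = -2761*(-610/3)²/432 = -2761/432*372100/9 = -256842025/972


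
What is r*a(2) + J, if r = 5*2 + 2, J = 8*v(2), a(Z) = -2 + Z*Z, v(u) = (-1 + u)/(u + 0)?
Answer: 28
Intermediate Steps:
v(u) = (-1 + u)/u
a(Z) = -2 + Z**2
J = 4 (J = 8*((-1 + 2)/2) = 8*((1/2)*1) = 8*(1/2) = 4)
r = 12 (r = 10 + 2 = 12)
r*a(2) + J = 12*(-2 + 2**2) + 4 = 12*(-2 + 4) + 4 = 12*2 + 4 = 24 + 4 = 28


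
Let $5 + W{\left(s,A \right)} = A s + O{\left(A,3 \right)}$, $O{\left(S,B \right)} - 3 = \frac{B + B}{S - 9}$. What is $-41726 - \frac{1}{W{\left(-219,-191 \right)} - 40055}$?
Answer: $- \frac{7393722122}{177197} \approx -41726.0$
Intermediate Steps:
$O{\left(S,B \right)} = 3 + \frac{2 B}{-9 + S}$ ($O{\left(S,B \right)} = 3 + \frac{B + B}{S - 9} = 3 + \frac{2 B}{-9 + S}$)
$W{\left(s,A \right)} = -5 + A s + \frac{-21 + 3 A}{-9 + A}$ ($W{\left(s,A \right)} = -5 + \left(A s + \frac{-27 + 2 \cdot 3 + 3 A}{-9 + A}\right) = -5 + \left(A s + \frac{-27 + 6 + 3 A}{-9 + A}\right) = -5 + \left(A s + \frac{-21 + 3 A}{-9 + A}\right) = -5 + A s + \frac{-21 + 3 A}{-9 + A}$)
$-41726 - \frac{1}{W{\left(-219,-191 \right)} - 40055} = -41726 - \frac{1}{\frac{-21 + 3 \left(-191\right) + \left(-9 - 191\right) \left(-5 - -41829\right)}{-9 - 191} - 40055} = -41726 - \frac{1}{\frac{-21 - 573 - 200 \left(-5 + 41829\right)}{-200} - 40055} = -41726 - \frac{1}{- \frac{-21 - 573 - 8364800}{200} - 40055} = -41726 - \frac{1}{\left(- \frac{1}{200}\right) \left(-8365394\right) - 40055} = -41726 - \frac{1}{\frac{4182697}{100} - 40055} = -41726 - \frac{1}{\frac{177197}{100}} = -41726 - \frac{100}{177197} = - \frac{7393722122}{177197}$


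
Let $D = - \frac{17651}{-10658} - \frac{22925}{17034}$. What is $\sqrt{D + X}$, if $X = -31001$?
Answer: $\frac{2 i \sqrt{2995921154860131}}{621741} \approx 176.07 i$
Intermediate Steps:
$D = \frac{14083121}{45387093}$ ($D = \left(-17651\right) \left(- \frac{1}{10658}\right) - \frac{22925}{17034} = \frac{17651}{10658} - \frac{22925}{17034} = \frac{14083121}{45387093} \approx 0.31029$)
$\sqrt{D + X} = \sqrt{\frac{14083121}{45387093} - 31001} = \sqrt{- \frac{1407031186972}{45387093}} = \frac{2 i \sqrt{2995921154860131}}{621741}$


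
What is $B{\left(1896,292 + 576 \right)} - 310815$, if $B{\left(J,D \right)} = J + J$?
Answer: $-307023$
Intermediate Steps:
$B{\left(J,D \right)} = 2 J$
$B{\left(1896,292 + 576 \right)} - 310815 = 2 \cdot 1896 - 310815 = 3792 - 310815 = -307023$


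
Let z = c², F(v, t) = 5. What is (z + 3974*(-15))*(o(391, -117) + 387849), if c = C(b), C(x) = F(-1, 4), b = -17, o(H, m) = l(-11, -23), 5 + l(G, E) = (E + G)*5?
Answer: -23099555290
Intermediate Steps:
l(G, E) = -5 + 5*E + 5*G (l(G, E) = -5 + (E + G)*5 = -5 + (5*E + 5*G) = -5 + 5*E + 5*G)
o(H, m) = -175 (o(H, m) = -5 + 5*(-23) + 5*(-11) = -5 - 115 - 55 = -175)
C(x) = 5
c = 5
z = 25 (z = 5² = 25)
(z + 3974*(-15))*(o(391, -117) + 387849) = (25 + 3974*(-15))*(-175 + 387849) = (25 - 59610)*387674 = -59585*387674 = -23099555290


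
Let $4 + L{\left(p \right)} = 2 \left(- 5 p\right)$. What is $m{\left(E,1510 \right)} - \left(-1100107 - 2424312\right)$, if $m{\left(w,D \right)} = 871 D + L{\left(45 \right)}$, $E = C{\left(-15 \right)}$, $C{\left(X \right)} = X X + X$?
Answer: $4839175$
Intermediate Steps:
$L{\left(p \right)} = -4 - 10 p$ ($L{\left(p \right)} = -4 + 2 \left(- 5 p\right) = -4 - 10 p$)
$C{\left(X \right)} = X + X^{2}$ ($C{\left(X \right)} = X^{2} + X = X + X^{2}$)
$E = 210$ ($E = - 15 \left(1 - 15\right) = \left(-15\right) \left(-14\right) = 210$)
$m{\left(w,D \right)} = -454 + 871 D$ ($m{\left(w,D \right)} = 871 D - 454 = -454 + 871 D$)
$m{\left(E,1510 \right)} - \left(-1100107 - 2424312\right) = \left(-454 + 871 \cdot 1510\right) - \left(-1100107 - 2424312\right) = \left(-454 + 1315210\right) - -3524419 = 1314756 + 3524419 = 4839175$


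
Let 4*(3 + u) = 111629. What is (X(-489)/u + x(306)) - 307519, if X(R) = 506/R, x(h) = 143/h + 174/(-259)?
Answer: -40310547604488625/131083025094 ≈ -3.0752e+5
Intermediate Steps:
u = 111617/4 (u = -3 + (¼)*111629 = -3 + 111629/4 = 111617/4 ≈ 27904.)
x(h) = -174/259 + 143/h (x(h) = 143/h + 174*(-1/259) = 143/h - 174/259 = -174/259 + 143/h)
(X(-489)/u + x(306)) - 307519 = ((506/(-489))/(111617/4) + (-174/259 + 143/306)) - 307519 = ((506*(-1/489))*(4/111617) + (-174/259 + 143*(1/306))) - 307519 = (-506/489*4/111617 + (-174/259 + 143/306)) - 307519 = (-184/4961883 - 16207/79254) - 307519 = -26810606839/131083025094 - 307519 = -40310547604488625/131083025094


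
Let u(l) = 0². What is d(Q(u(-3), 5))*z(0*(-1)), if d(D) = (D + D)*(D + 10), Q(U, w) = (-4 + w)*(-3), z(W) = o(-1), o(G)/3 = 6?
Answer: -756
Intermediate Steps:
o(G) = 18 (o(G) = 3*6 = 18)
z(W) = 18
u(l) = 0
Q(U, w) = 12 - 3*w
d(D) = 2*D*(10 + D) (d(D) = (2*D)*(10 + D) = 2*D*(10 + D))
d(Q(u(-3), 5))*z(0*(-1)) = (2*(12 - 3*5)*(10 + (12 - 3*5)))*18 = (2*(12 - 15)*(10 + (12 - 15)))*18 = (2*(-3)*(10 - 3))*18 = (2*(-3)*7)*18 = -42*18 = -756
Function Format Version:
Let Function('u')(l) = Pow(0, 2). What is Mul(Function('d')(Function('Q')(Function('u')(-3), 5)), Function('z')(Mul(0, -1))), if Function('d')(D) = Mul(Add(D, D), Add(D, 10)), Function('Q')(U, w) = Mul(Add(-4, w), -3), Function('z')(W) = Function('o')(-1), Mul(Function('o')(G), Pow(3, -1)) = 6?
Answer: -756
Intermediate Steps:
Function('o')(G) = 18 (Function('o')(G) = Mul(3, 6) = 18)
Function('z')(W) = 18
Function('u')(l) = 0
Function('Q')(U, w) = Add(12, Mul(-3, w))
Function('d')(D) = Mul(2, D, Add(10, D)) (Function('d')(D) = Mul(Mul(2, D), Add(10, D)) = Mul(2, D, Add(10, D)))
Mul(Function('d')(Function('Q')(Function('u')(-3), 5)), Function('z')(Mul(0, -1))) = Mul(Mul(2, Add(12, Mul(-3, 5)), Add(10, Add(12, Mul(-3, 5)))), 18) = Mul(Mul(2, Add(12, -15), Add(10, Add(12, -15))), 18) = Mul(Mul(2, -3, Add(10, -3)), 18) = Mul(Mul(2, -3, 7), 18) = Mul(-42, 18) = -756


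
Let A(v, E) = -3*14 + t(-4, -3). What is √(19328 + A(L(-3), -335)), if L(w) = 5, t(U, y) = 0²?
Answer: √19286 ≈ 138.87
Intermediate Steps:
t(U, y) = 0
A(v, E) = -42 (A(v, E) = -3*14 + 0 = -42 + 0 = -42)
√(19328 + A(L(-3), -335)) = √(19328 - 42) = √19286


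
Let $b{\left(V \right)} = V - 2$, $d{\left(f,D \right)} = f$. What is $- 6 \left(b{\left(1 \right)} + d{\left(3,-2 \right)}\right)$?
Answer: $-12$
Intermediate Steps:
$b{\left(V \right)} = -2 + V$
$- 6 \left(b{\left(1 \right)} + d{\left(3,-2 \right)}\right) = - 6 \left(\left(-2 + 1\right) + 3\right) = - 6 \left(-1 + 3\right) = - 6 \cdot 2 = \left(-1\right) 12 = -12$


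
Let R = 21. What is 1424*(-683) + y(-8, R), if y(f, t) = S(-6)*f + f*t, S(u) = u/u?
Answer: -972768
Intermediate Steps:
S(u) = 1
y(f, t) = f + f*t (y(f, t) = 1*f + f*t = f + f*t)
1424*(-683) + y(-8, R) = 1424*(-683) - 8*(1 + 21) = -972592 - 8*22 = -972592 - 176 = -972768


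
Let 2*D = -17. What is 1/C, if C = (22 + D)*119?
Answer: 2/3213 ≈ 0.00062247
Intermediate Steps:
D = -17/2 (D = (½)*(-17) = -17/2 ≈ -8.5000)
C = 3213/2 (C = (22 - 17/2)*119 = (27/2)*119 = 3213/2 ≈ 1606.5)
1/C = 1/(3213/2) = 2/3213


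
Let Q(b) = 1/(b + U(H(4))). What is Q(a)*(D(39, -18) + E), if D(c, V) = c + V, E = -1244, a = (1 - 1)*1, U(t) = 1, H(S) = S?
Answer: -1223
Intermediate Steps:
a = 0 (a = 0*1 = 0)
D(c, V) = V + c
Q(b) = 1/(1 + b) (Q(b) = 1/(b + 1) = 1/(1 + b))
Q(a)*(D(39, -18) + E) = ((-18 + 39) - 1244)/(1 + 0) = (21 - 1244)/1 = 1*(-1223) = -1223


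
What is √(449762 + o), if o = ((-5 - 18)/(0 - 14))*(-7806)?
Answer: √21409955/7 ≈ 661.01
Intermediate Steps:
o = -89769/7 (o = -23/(-14)*(-7806) = -23*(-1/14)*(-7806) = (23/14)*(-7806) = -89769/7 ≈ -12824.)
√(449762 + o) = √(449762 - 89769/7) = √(3058565/7) = √21409955/7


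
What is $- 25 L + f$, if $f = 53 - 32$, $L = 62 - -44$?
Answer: $-2629$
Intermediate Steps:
$L = 106$ ($L = 62 + 44 = 106$)
$f = 21$ ($f = 53 - 32 = 21$)
$- 25 L + f = \left(-25\right) 106 + 21 = -2650 + 21 = -2629$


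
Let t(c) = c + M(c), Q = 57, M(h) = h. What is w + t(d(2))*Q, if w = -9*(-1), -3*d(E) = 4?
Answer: -143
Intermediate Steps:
d(E) = -4/3 (d(E) = -1/3*4 = -4/3)
w = 9
t(c) = 2*c (t(c) = c + c = 2*c)
w + t(d(2))*Q = 9 + (2*(-4/3))*57 = 9 - 8/3*57 = 9 - 152 = -143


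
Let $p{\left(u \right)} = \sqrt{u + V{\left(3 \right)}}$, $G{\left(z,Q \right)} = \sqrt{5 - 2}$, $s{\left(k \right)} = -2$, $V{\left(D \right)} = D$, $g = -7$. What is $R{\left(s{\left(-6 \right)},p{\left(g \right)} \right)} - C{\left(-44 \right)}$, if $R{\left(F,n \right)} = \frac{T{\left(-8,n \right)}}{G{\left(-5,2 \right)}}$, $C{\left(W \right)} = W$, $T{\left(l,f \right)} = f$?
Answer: $44 + \frac{2 i \sqrt{3}}{3} \approx 44.0 + 1.1547 i$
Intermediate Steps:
$G{\left(z,Q \right)} = \sqrt{3}$
$p{\left(u \right)} = \sqrt{3 + u}$ ($p{\left(u \right)} = \sqrt{u + 3} = \sqrt{3 + u}$)
$R{\left(F,n \right)} = \frac{n \sqrt{3}}{3}$ ($R{\left(F,n \right)} = \frac{n}{\sqrt{3}} = n \frac{\sqrt{3}}{3} = \frac{n \sqrt{3}}{3}$)
$R{\left(s{\left(-6 \right)},p{\left(g \right)} \right)} - C{\left(-44 \right)} = \frac{\sqrt{3 - 7} \sqrt{3}}{3} - -44 = \frac{\sqrt{-4} \sqrt{3}}{3} + 44 = \frac{2 i \sqrt{3}}{3} + 44 = 44 + \frac{2 i \sqrt{3}}{3}$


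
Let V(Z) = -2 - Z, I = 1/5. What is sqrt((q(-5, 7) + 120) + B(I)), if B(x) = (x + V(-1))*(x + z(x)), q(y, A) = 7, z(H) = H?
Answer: sqrt(3167)/5 ≈ 11.255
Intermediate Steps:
I = 1/5 ≈ 0.20000
B(x) = 2*x*(-1 + x) (B(x) = (x + (-2 - 1*(-1)))*(x + x) = (x + (-2 + 1))*(2*x) = (x - 1)*(2*x) = (-1 + x)*(2*x) = 2*x*(-1 + x))
sqrt((q(-5, 7) + 120) + B(I)) = sqrt((7 + 120) + 2*(1/5)*(-1 + 1/5)) = sqrt(127 + 2*(1/5)*(-4/5)) = sqrt(127 - 8/25) = sqrt(3167/25) = sqrt(3167)/5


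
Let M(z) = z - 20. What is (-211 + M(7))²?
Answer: 50176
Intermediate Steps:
M(z) = -20 + z
(-211 + M(7))² = (-211 + (-20 + 7))² = (-211 - 13)² = (-224)² = 50176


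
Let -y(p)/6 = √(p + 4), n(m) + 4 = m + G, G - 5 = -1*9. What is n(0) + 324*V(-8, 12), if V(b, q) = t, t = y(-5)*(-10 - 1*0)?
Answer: -8 + 19440*I ≈ -8.0 + 19440.0*I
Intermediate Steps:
G = -4 (G = 5 - 1*9 = 5 - 9 = -4)
n(m) = -8 + m (n(m) = -4 + (m - 4) = -4 + (-4 + m) = -8 + m)
y(p) = -6*√(4 + p) (y(p) = -6*√(p + 4) = -6*√(4 + p))
t = 60*I (t = (-6*√(4 - 5))*(-10 - 1*0) = (-6*I)*(-10 + 0) = -6*I*(-10) = 60*I ≈ 60.0*I)
V(b, q) = 60*I
n(0) + 324*V(-8, 12) = (-8 + 0) + 324*(60*I) = -8 + 19440*I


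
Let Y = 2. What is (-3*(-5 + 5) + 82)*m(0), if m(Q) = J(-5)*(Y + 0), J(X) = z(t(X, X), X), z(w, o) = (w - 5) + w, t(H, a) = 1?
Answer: -492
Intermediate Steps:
z(w, o) = -5 + 2*w (z(w, o) = (-5 + w) + w = -5 + 2*w)
J(X) = -3 (J(X) = -5 + 2*1 = -5 + 2 = -3)
m(Q) = -6 (m(Q) = -3*(2 + 0) = -3*2 = -6)
(-3*(-5 + 5) + 82)*m(0) = (-3*(-5 + 5) + 82)*(-6) = (-3*0 + 82)*(-6) = (0 + 82)*(-6) = 82*(-6) = -492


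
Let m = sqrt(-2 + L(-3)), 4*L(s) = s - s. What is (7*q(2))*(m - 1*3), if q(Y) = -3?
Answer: 63 - 21*I*sqrt(2) ≈ 63.0 - 29.698*I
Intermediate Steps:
L(s) = 0 (L(s) = (s - s)/4 = (1/4)*0 = 0)
m = I*sqrt(2) (m = sqrt(-2 + 0) = sqrt(-2) = I*sqrt(2) ≈ 1.4142*I)
(7*q(2))*(m - 1*3) = (7*(-3))*(I*sqrt(2) - 1*3) = -21*(I*sqrt(2) - 3) = -21*(-3 + I*sqrt(2)) = 63 - 21*I*sqrt(2)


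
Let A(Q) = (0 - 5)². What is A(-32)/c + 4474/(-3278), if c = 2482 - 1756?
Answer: -143917/108174 ≈ -1.3304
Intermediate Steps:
A(Q) = 25 (A(Q) = (-5)² = 25)
c = 726
A(-32)/c + 4474/(-3278) = 25/726 + 4474/(-3278) = 25*(1/726) + 4474*(-1/3278) = 25/726 - 2237/1639 = -143917/108174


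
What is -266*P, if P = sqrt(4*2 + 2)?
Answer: -266*sqrt(10) ≈ -841.17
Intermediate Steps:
P = sqrt(10) (P = sqrt(8 + 2) = sqrt(10) ≈ 3.1623)
-266*P = -266*sqrt(10)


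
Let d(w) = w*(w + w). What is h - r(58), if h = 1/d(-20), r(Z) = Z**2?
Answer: -2691199/800 ≈ -3364.0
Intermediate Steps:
d(w) = 2*w**2 (d(w) = w*(2*w) = 2*w**2)
h = 1/800 (h = 1/(2*(-20)**2) = 1/(2*400) = 1/800 ≈ 0.0012500)
h - r(58) = 1/800 - 1*58**2 = 1/800 - 1*3364 = 1/800 - 3364 = -2691199/800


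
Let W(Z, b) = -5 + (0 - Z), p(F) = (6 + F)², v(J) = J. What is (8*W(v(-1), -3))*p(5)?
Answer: -3872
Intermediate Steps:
W(Z, b) = -5 - Z
(8*W(v(-1), -3))*p(5) = (8*(-5 - 1*(-1)))*(6 + 5)² = (8*(-5 + 1))*11² = (8*(-4))*121 = -32*121 = -3872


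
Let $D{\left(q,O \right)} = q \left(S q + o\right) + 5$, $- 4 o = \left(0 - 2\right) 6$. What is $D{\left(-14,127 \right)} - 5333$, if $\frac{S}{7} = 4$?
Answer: $118$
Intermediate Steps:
$o = 3$ ($o = - \frac{\left(0 - 2\right) 6}{4} = - \frac{\left(-2\right) 6}{4} = \left(- \frac{1}{4}\right) \left(-12\right) = 3$)
$S = 28$ ($S = 7 \cdot 4 = 28$)
$D{\left(q,O \right)} = 5 + q \left(3 + 28 q\right)$ ($D{\left(q,O \right)} = q \left(28 q + 3\right) + 5 = q \left(3 + 28 q\right) + 5 = 5 + q \left(3 + 28 q\right)$)
$D{\left(-14,127 \right)} - 5333 = \left(5 + 3 \left(-14\right) + 28 \left(-14\right)^{2}\right) - 5333 = \left(5 - 42 + 28 \cdot 196\right) - 5333 = \left(5 - 42 + 5488\right) - 5333 = 5451 - 5333 = 118$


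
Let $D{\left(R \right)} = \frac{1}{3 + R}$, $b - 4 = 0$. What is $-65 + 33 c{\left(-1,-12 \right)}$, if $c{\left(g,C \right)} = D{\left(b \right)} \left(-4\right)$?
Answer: $- \frac{587}{7} \approx -83.857$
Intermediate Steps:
$b = 4$ ($b = 4 + 0 = 4$)
$c{\left(g,C \right)} = - \frac{4}{7}$ ($c{\left(g,C \right)} = \frac{1}{3 + 4} \left(-4\right) = \frac{1}{7} \left(-4\right) = - \frac{4}{7}$)
$-65 + 33 c{\left(-1,-12 \right)} = -65 + 33 \left(- \frac{4}{7}\right) = -65 - \frac{132}{7} = - \frac{587}{7}$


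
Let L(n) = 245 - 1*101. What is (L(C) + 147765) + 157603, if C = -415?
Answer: 305512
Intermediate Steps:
L(n) = 144 (L(n) = 245 - 101 = 144)
(L(C) + 147765) + 157603 = (144 + 147765) + 157603 = 147909 + 157603 = 305512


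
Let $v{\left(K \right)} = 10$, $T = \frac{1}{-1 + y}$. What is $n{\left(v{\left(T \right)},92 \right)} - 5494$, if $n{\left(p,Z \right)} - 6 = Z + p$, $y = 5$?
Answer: $-5386$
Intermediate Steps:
$T = \frac{1}{4}$ ($T = \frac{1}{-1 + 5} = \frac{1}{4} \approx 0.25$)
$n{\left(p,Z \right)} = 6 + Z + p$ ($n{\left(p,Z \right)} = 6 + \left(Z + p\right) = 6 + Z + p$)
$n{\left(v{\left(T \right)},92 \right)} - 5494 = \left(6 + 92 + 10\right) - 5494 = 108 - 5494 = -5386$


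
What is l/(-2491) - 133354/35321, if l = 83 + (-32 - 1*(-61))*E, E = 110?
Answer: -34445419/6768047 ≈ -5.0894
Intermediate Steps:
l = 3273 (l = 83 + (-32 - 1*(-61))*110 = 83 + (-32 + 61)*110 = 83 + 29*110 = 83 + 3190 = 3273)
l/(-2491) - 133354/35321 = 3273/(-2491) - 133354/35321 = 3273*(-1/2491) - 133354*1/35321 = -3273/2491 - 10258/2717 = -34445419/6768047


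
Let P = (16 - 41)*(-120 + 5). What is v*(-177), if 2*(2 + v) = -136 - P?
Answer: 533655/2 ≈ 2.6683e+5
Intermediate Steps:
P = 2875 (P = -25*(-115) = 2875)
v = -3015/2 (v = -2 + (-136 - 1*2875)/2 = -2 + (-136 - 2875)/2 = -2 + (½)*(-3011) = -2 - 3011/2 = -3015/2 ≈ -1507.5)
v*(-177) = -3015/2*(-177) = 533655/2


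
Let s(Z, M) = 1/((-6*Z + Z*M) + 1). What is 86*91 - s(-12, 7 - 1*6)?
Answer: 477385/61 ≈ 7826.0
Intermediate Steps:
s(Z, M) = 1/(1 - 6*Z + M*Z) (s(Z, M) = 1/((-6*Z + M*Z) + 1) = 1/(1 - 6*Z + M*Z))
86*91 - s(-12, 7 - 1*6) = 86*91 - 1/(1 - 6*(-12) + (7 - 1*6)*(-12)) = 7826 - 1/(1 + 72 + (7 - 6)*(-12)) = 7826 - 1/(1 + 72 + 1*(-12)) = 7826 - 1/(1 + 72 - 12) = 7826 - 1/61 = 477385/61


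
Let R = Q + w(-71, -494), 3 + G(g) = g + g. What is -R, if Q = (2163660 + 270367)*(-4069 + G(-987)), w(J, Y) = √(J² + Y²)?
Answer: 14716127242 - √249077 ≈ 1.4716e+10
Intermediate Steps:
G(g) = -3 + 2*g (G(g) = -3 + (g + g) = -3 + 2*g)
Q = -14716127242 (Q = (2163660 + 270367)*(-4069 + (-3 + 2*(-987))) = 2434027*(-4069 + (-3 - 1974)) = 2434027*(-4069 - 1977) = 2434027*(-6046) = -14716127242)
R = -14716127242 + √249077 (R = -14716127242 + √((-71)² + (-494)²) = -14716127242 + √(5041 + 244036) = -14716127242 + √249077 ≈ -1.4716e+10)
-R = -(-14716127242 + √249077) = 14716127242 - √249077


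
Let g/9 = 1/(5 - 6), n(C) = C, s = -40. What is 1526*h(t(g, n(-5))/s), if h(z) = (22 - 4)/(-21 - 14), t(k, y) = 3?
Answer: -3924/5 ≈ -784.80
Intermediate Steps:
g = -9 (g = 9/(5 - 6) = 9/(-1) = 9*(-1) = -9)
h(z) = -18/35 (h(z) = 18/(-35) = 18*(-1/35) = -18/35)
1526*h(t(g, n(-5))/s) = 1526*(-18/35) = -3924/5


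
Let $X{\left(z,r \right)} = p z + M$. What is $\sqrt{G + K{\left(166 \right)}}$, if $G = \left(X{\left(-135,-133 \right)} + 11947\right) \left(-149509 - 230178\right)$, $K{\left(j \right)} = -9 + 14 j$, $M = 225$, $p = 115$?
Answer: $\sqrt{1273092826} \approx 35680.0$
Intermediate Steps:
$X{\left(z,r \right)} = 225 + 115 z$ ($X{\left(z,r \right)} = 115 z + 225 = 225 + 115 z$)
$G = 1273090511$ ($G = \left(\left(225 + 115 \left(-135\right)\right) + 11947\right) \left(-149509 - 230178\right) = \left(\left(225 - 15525\right) + 11947\right) \left(-379687\right) = \left(-15300 + 11947\right) \left(-379687\right) = \left(-3353\right) \left(-379687\right) = 1273090511$)
$\sqrt{G + K{\left(166 \right)}} = \sqrt{1273090511 + \left(-9 + 14 \cdot 166\right)} = \sqrt{1273090511 + \left(-9 + 2324\right)} = \sqrt{1273090511 + 2315} = \sqrt{1273092826}$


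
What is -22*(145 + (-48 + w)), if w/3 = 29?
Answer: -4048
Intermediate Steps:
w = 87 (w = 3*29 = 87)
-22*(145 + (-48 + w)) = -22*(145 + (-48 + 87)) = -22*(145 + 39) = -22*184 = -4048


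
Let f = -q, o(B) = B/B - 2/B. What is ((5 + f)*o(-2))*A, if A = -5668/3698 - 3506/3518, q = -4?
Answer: -148073454/3252391 ≈ -45.528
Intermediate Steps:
o(B) = 1 - 2/B
f = 4 (f = -1*(-4) = 4)
A = -8226303/3252391 (A = -5668*1/3698 - 3506*1/3518 = -2834/1849 - 1753/1759 = -8226303/3252391 ≈ -2.5293)
((5 + f)*o(-2))*A = ((5 + 4)*((-2 - 2)/(-2)))*(-8226303/3252391) = (9*(-½*(-4)))*(-8226303/3252391) = (9*2)*(-8226303/3252391) = 18*(-8226303/3252391) = -148073454/3252391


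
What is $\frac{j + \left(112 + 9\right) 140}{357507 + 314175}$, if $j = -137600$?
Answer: $- \frac{20110}{111947} \approx -0.17964$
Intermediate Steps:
$\frac{j + \left(112 + 9\right) 140}{357507 + 314175} = \frac{-137600 + \left(112 + 9\right) 140}{357507 + 314175} = \frac{-137600 + 121 \cdot 140}{671682} = \left(-137600 + 16940\right) \frac{1}{671682} = \left(-120660\right) \frac{1}{671682} = - \frac{20110}{111947}$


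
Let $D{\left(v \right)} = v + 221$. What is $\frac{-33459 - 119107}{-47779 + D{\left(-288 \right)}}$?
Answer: $\frac{76283}{23923} \approx 3.1887$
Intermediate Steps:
$D{\left(v \right)} = 221 + v$
$\frac{-33459 - 119107}{-47779 + D{\left(-288 \right)}} = \frac{-33459 - 119107}{-47779 + \left(221 - 288\right)} = - \frac{152566}{-47779 - 67} = - \frac{152566}{-47846} = \left(-152566\right) \left(- \frac{1}{47846}\right) = \frac{76283}{23923}$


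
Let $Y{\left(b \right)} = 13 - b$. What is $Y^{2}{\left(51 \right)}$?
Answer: $1444$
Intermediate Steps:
$Y^{2}{\left(51 \right)} = \left(13 - 51\right)^{2} = \left(-38\right)^{2} = 1444$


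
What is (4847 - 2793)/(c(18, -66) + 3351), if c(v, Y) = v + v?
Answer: 2054/3387 ≈ 0.60644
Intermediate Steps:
c(v, Y) = 2*v
(4847 - 2793)/(c(18, -66) + 3351) = (4847 - 2793)/(2*18 + 3351) = 2054/(36 + 3351) = 2054/3387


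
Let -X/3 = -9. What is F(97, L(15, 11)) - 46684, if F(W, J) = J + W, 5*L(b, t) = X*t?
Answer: -232638/5 ≈ -46528.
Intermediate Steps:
X = 27 (X = -3*(-9) = 27)
L(b, t) = 27*t/5 (L(b, t) = (27*t)/5 = 27*t/5)
F(97, L(15, 11)) - 46684 = ((27/5)*11 + 97) - 46684 = (297/5 + 97) - 46684 = 782/5 - 46684 = -232638/5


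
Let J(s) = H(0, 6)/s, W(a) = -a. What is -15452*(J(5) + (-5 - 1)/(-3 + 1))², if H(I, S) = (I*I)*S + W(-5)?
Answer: -247232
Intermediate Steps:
H(I, S) = 5 + S*I² (H(I, S) = (I*I)*S - 1*(-5) = I²*S + 5 = S*I² + 5 = 5 + S*I²)
J(s) = 5/s (J(s) = (5 + 6*0²)/s = (5 + 6*0)/s = (5 + 0)/s = 5/s)
-15452*(J(5) + (-5 - 1)/(-3 + 1))² = -15452*(5/5 + (-5 - 1)/(-3 + 1))² = -15452*(5*(⅕) - 6/(-2))² = -15452*(1 - 6*(-½))² = -15452*(1 + 3)² = -15452*4² = -15452*16 = -247232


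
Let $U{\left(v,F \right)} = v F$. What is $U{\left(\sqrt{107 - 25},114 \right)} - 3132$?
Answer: $-3132 + 114 \sqrt{82} \approx -2099.7$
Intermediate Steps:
$U{\left(v,F \right)} = F v$
$U{\left(\sqrt{107 - 25},114 \right)} - 3132 = 114 \sqrt{107 - 25} - 3132 = 114 \sqrt{82} - 3132 = -3132 + 114 \sqrt{82}$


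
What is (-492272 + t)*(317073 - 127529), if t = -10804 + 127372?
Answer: -71212438976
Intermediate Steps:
t = 116568
(-492272 + t)*(317073 - 127529) = (-492272 + 116568)*(317073 - 127529) = -375704*189544 = -71212438976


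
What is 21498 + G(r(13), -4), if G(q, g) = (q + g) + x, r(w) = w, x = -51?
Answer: 21456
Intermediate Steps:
G(q, g) = -51 + g + q (G(q, g) = (q + g) - 51 = (g + q) - 51 = -51 + g + q)
21498 + G(r(13), -4) = 21498 + (-51 - 4 + 13) = 21498 - 42 = 21456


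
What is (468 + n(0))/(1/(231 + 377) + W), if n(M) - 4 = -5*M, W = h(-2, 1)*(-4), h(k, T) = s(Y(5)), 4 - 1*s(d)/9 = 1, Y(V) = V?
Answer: -286976/65663 ≈ -4.3704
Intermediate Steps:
s(d) = 27 (s(d) = 36 - 9*1 = 36 - 9 = 27)
h(k, T) = 27
W = -108 (W = 27*(-4) = -108)
n(M) = 4 - 5*M
(468 + n(0))/(1/(231 + 377) + W) = (468 + (4 - 5*0))/(1/(231 + 377) - 108) = (468 + (4 + 0))/(1/608 - 108) = (468 + 4)/(1/608 - 108) = 472/(-65663/608) = 472*(-608/65663) = -286976/65663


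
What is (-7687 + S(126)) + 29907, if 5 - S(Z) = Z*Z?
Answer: 6349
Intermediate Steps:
S(Z) = 5 - Z² (S(Z) = 5 - Z*Z = 5 - Z²)
(-7687 + S(126)) + 29907 = (-7687 + (5 - 1*126²)) + 29907 = (-7687 + (5 - 1*15876)) + 29907 = (-7687 + (5 - 15876)) + 29907 = (-7687 - 15871) + 29907 = -23558 + 29907 = 6349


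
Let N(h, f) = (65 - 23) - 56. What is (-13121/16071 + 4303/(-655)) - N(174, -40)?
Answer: 69623302/10526505 ≈ 6.6141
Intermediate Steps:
N(h, f) = -14 (N(h, f) = 42 - 56 = -14)
(-13121/16071 + 4303/(-655)) - N(174, -40) = (-13121/16071 + 4303/(-655)) - 1*(-14) = (-13121*1/16071 + 4303*(-1/655)) + 14 = (-13121/16071 - 4303/655) + 14 = -77747768/10526505 + 14 = 69623302/10526505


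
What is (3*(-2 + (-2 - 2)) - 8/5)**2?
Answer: 9604/25 ≈ 384.16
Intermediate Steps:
(3*(-2 + (-2 - 2)) - 8/5)**2 = (3*(-2 - 4) - 8/5)**2 = (3*(-6) - 4*2/5)**2 = (-18 - 8/5)**2 = (-98/5)**2 = 9604/25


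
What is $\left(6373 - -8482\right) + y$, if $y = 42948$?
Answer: $57803$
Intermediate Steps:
$\left(6373 - -8482\right) + y = \left(6373 - -8482\right) + 42948 = \left(6373 + 8482\right) + 42948 = 14855 + 42948 = 57803$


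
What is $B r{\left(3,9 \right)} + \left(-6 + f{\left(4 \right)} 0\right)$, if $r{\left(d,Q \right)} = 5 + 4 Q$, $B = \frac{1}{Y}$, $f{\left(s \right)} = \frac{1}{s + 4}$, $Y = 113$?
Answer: $- \frac{637}{113} \approx -5.6372$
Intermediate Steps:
$f{\left(s \right)} = \frac{1}{4 + s}$
$B = \frac{1}{113} \approx 0.0088496$
$B r{\left(3,9 \right)} + \left(-6 + f{\left(4 \right)} 0\right) = \frac{5 + 4 \cdot 9}{113} - \left(6 - \frac{1}{4 + 4} \cdot 0\right) = \frac{5 + 36}{113} - \left(6 - \frac{1}{8} \cdot 0\right) = \frac{1}{113} \cdot 41 + \left(-6 + \frac{1}{8} \cdot 0\right) = \frac{41}{113} + \left(-6 + 0\right) = \frac{41}{113} - 6 = - \frac{637}{113}$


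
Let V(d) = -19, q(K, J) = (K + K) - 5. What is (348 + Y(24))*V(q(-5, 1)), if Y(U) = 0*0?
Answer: -6612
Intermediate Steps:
Y(U) = 0
q(K, J) = -5 + 2*K (q(K, J) = 2*K - 5 = -5 + 2*K)
(348 + Y(24))*V(q(-5, 1)) = (348 + 0)*(-19) = 348*(-19) = -6612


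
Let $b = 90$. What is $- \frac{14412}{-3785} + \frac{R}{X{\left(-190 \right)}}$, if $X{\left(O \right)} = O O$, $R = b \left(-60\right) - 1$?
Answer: $\frac{99966083}{27327700} \approx 3.6581$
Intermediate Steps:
$R = -5401$ ($R = 90 \left(-60\right) - 1 = -5400 - 1 = -5401$)
$X{\left(O \right)} = O^{2}$
$- \frac{14412}{-3785} + \frac{R}{X{\left(-190 \right)}} = - \frac{14412}{-3785} - \frac{5401}{\left(-190\right)^{2}} = \left(-14412\right) \left(- \frac{1}{3785}\right) - \frac{5401}{36100} = \frac{14412}{3785} - \frac{5401}{36100} = \frac{99966083}{27327700}$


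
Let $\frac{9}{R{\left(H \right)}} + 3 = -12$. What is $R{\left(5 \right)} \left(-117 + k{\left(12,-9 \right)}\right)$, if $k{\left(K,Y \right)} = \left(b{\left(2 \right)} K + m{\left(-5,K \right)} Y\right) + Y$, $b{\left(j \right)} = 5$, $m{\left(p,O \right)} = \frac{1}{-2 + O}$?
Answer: $\frac{2007}{50} \approx 40.14$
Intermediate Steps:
$R{\left(H \right)} = - \frac{3}{5}$ ($R{\left(H \right)} = \frac{9}{-3 - 12} = \frac{9}{-15} = 9 \left(- \frac{1}{15}\right) = - \frac{3}{5}$)
$k{\left(K,Y \right)} = Y + 5 K + \frac{Y}{-2 + K}$ ($k{\left(K,Y \right)} = \left(5 K + \frac{Y}{-2 + K}\right) + Y = Y + 5 K + \frac{Y}{-2 + K}$)
$R{\left(5 \right)} \left(-117 + k{\left(12,-9 \right)}\right) = - \frac{3 \left(-117 + \frac{-9 + \left(-2 + 12\right) \left(-9 + 5 \cdot 12\right)}{-2 + 12}\right)}{5} = - \frac{3 \left(-117 + \frac{-9 + 10 \left(-9 + 60\right)}{10}\right)}{5} = - \frac{3 \left(-117 + \frac{-9 + 10 \cdot 51}{10}\right)}{5} = - \frac{3 \left(-117 + \frac{-9 + 510}{10}\right)}{5} = - \frac{3 \left(-117 + \frac{1}{10} \cdot 501\right)}{5} = - \frac{3 \left(-117 + \frac{501}{10}\right)}{5} = \left(- \frac{3}{5}\right) \left(- \frac{669}{10}\right) = \frac{2007}{50}$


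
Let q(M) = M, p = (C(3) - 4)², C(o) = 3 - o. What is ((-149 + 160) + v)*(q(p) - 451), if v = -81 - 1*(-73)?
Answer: -1305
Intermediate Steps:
v = -8 (v = -81 + 73 = -8)
p = 16 (p = ((3 - 1*3) - 4)² = ((3 - 3) - 4)² = (0 - 4)² = (-4)² = 16)
((-149 + 160) + v)*(q(p) - 451) = ((-149 + 160) - 8)*(16 - 451) = (11 - 8)*(-435) = 3*(-435) = -1305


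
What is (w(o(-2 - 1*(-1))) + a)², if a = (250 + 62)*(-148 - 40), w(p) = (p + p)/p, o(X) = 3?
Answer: 3440291716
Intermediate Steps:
w(p) = 2 (w(p) = (2*p)/p = 2)
a = -58656 (a = 312*(-188) = -58656)
(w(o(-2 - 1*(-1))) + a)² = (2 - 58656)² = (-58654)² = 3440291716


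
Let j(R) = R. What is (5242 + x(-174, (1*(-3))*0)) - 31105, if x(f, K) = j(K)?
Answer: -25863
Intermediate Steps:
x(f, K) = K
(5242 + x(-174, (1*(-3))*0)) - 31105 = (5242 + (1*(-3))*0) - 31105 = (5242 - 3*0) - 31105 = (5242 + 0) - 31105 = 5242 - 31105 = -25863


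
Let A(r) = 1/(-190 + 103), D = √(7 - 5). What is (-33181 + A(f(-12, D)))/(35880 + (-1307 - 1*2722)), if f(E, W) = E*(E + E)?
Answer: -2886748/2771037 ≈ -1.0418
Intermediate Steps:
D = √2 ≈ 1.4142
f(E, W) = 2*E² (f(E, W) = E*(2*E) = 2*E²)
A(r) = -1/87 (A(r) = 1/(-87) = -1/87)
(-33181 + A(f(-12, D)))/(35880 + (-1307 - 1*2722)) = (-33181 - 1/87)/(35880 + (-1307 - 1*2722)) = -2886748/(87*(35880 + (-1307 - 2722))) = -2886748/(87*(35880 - 4029)) = -2886748/87/31851 = -2886748/87*1/31851 = -2886748/2771037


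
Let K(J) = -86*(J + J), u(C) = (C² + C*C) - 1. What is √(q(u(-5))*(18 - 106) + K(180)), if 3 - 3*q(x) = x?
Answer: 16*I*√1041/3 ≈ 172.08*I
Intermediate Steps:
u(C) = -1 + 2*C² (u(C) = (C² + C²) - 1 = 2*C² - 1 = -1 + 2*C²)
q(x) = 1 - x/3
K(J) = -172*J
√(q(u(-5))*(18 - 106) + K(180)) = √((1 - (-1 + 2*(-5)²)/3)*(18 - 106) - 172*180) = √((1 - (-1 + 2*25)/3)*(-88) - 30960) = √((1 - (-1 + 50)/3)*(-88) - 30960) = √((1 - ⅓*49)*(-88) - 30960) = √((1 - 49/3)*(-88) - 30960) = √(-46/3*(-88) - 30960) = √(4048/3 - 30960) = √(-88832/3) = 16*I*√1041/3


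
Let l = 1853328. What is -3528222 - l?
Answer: -5381550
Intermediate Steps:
-3528222 - l = -3528222 - 1*1853328 = -3528222 - 1853328 = -5381550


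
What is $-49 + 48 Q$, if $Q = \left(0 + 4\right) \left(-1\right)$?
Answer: $-241$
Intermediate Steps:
$Q = -4$ ($Q = 4 \left(-1\right) = -4$)
$-49 + 48 Q = -49 + 48 \left(-4\right) = -49 - 192 = -241$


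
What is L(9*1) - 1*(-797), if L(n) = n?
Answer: 806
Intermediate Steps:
L(9*1) - 1*(-797) = 9*1 - 1*(-797) = 9 + 797 = 806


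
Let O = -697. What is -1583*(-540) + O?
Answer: 854123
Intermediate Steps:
-1583*(-540) + O = -1583*(-540) - 697 = 854820 - 697 = 854123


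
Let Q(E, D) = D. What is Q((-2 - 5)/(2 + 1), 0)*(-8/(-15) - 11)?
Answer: 0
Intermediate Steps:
Q((-2 - 5)/(2 + 1), 0)*(-8/(-15) - 11) = 0*(-8/(-15) - 11) = 0*(-8*(-1/15) - 11) = 0*(8/15 - 11) = 0*(-157/15) = 0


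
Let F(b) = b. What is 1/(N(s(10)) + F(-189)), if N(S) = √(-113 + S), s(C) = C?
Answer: -189/35824 - I*√103/35824 ≈ -0.0052758 - 0.0002833*I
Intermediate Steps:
1/(N(s(10)) + F(-189)) = 1/(√(-113 + 10) - 189) = 1/(√(-103) - 189) = 1/(I*√103 - 189) = 1/(-189 + I*√103)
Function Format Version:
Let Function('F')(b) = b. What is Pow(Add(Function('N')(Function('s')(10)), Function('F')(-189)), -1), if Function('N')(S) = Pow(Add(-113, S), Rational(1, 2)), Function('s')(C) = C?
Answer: Add(Rational(-189, 35824), Mul(Rational(-1, 35824), I, Pow(103, Rational(1, 2)))) ≈ Add(-0.0052758, Mul(-0.00028330, I))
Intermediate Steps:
Pow(Add(Function('N')(Function('s')(10)), Function('F')(-189)), -1) = Pow(Add(Pow(Add(-113, 10), Rational(1, 2)), -189), -1) = Pow(Add(Pow(-103, Rational(1, 2)), -189), -1) = Pow(Add(Mul(I, Pow(103, Rational(1, 2))), -189), -1) = Pow(Add(-189, Mul(I, Pow(103, Rational(1, 2)))), -1)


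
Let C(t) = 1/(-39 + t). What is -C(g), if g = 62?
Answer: -1/23 ≈ -0.043478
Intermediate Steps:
-C(g) = -1/(-39 + 62) = -1/23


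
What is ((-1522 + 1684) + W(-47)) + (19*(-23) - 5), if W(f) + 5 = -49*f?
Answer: 2018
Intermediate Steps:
W(f) = -5 - 49*f
((-1522 + 1684) + W(-47)) + (19*(-23) - 5) = ((-1522 + 1684) + (-5 - 49*(-47))) + (19*(-23) - 5) = (162 + (-5 + 2303)) + (-437 - 5) = (162 + 2298) - 442 = 2460 - 442 = 2018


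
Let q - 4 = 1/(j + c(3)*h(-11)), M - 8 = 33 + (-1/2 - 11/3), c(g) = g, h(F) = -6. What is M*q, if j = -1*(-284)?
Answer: 78455/532 ≈ 147.47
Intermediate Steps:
M = 221/6 (M = 8 + (33 + (-1/2 - 11/3)) = 8 + (33 + (-1*½ - 11*⅓)) = 8 + (33 + (-½ - 11/3)) = 8 + (33 - 25/6) = 8 + 173/6 = 221/6 ≈ 36.833)
j = 284
q = 1065/266 (q = 4 + 1/(284 + 3*(-6)) = 4 + 1/(284 - 18) = 4 + 1/266 = 1065/266 ≈ 4.0038)
M*q = (221/6)*(1065/266) = 78455/532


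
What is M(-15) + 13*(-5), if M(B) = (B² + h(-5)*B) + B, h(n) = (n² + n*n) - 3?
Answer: -560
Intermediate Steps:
h(n) = -3 + 2*n² (h(n) = (n² + n²) - 3 = 2*n² - 3 = -3 + 2*n²)
M(B) = B² + 48*B (M(B) = (B² + (-3 + 2*(-5)²)*B) + B = (B² + (-3 + 2*25)*B) + B = (B² + (-3 + 50)*B) + B = (B² + 47*B) + B = B² + 48*B)
M(-15) + 13*(-5) = -15*(48 - 15) + 13*(-5) = -15*33 - 65 = -495 - 65 = -560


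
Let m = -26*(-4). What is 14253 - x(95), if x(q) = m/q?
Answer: 1353931/95 ≈ 14252.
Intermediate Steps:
m = 104
x(q) = 104/q
14253 - x(95) = 14253 - 104/95 = 1353931/95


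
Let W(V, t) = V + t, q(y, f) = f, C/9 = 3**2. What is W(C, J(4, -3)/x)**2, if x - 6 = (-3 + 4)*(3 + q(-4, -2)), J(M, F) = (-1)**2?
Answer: 322624/49 ≈ 6584.2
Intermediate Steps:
C = 81 (C = 9*3**2 = 9*9 = 81)
J(M, F) = 1
x = 7 (x = 6 + (-3 + 4)*(3 - 2) = 6 + 1*1 = 6 + 1 = 7)
W(C, J(4, -3)/x)**2 = (81 + 1/7)**2 = (568/7)**2 = 322624/49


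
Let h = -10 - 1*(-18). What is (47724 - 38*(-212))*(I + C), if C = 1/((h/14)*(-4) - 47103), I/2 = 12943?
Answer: 476114204765500/329737 ≈ 1.4439e+9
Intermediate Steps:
I = 25886 (I = 2*12943 = 25886)
h = 8 (h = -10 + 18 = 8)
C = -7/329737 (C = 1/((8/14)*(-4) - 47103) = 1/(((1/14)*8)*(-4) - 47103) = 1/((4/7)*(-4) - 47103) = 1/(-16/7 - 47103) = 1/(-329737/7) = -7/329737 ≈ -2.1229e-5)
(47724 - 38*(-212))*(I + C) = (47724 - 38*(-212))*(25886 - 7/329737) = (47724 + 8056)*(8535571975/329737) = 55780*(8535571975/329737) = 476114204765500/329737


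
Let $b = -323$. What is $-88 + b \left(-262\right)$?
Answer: $84538$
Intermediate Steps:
$-88 + b \left(-262\right) = -88 - -84626 = -88 + 84626 = 84538$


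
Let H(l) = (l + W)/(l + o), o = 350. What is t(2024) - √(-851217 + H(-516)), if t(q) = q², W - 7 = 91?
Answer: 4096576 - I*√5864016566/83 ≈ 4.0966e+6 - 922.61*I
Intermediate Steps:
W = 98 (W = 7 + 91 = 98)
H(l) = (98 + l)/(350 + l) (H(l) = (l + 98)/(l + 350) = (98 + l)/(350 + l))
t(2024) - √(-851217 + H(-516)) = 2024² - √(-851217 + (98 - 516)/(350 - 516)) = 4096576 - √(-851217 - 418/(-166)) = 4096576 - √(-851217 - 1/166*(-418)) = 4096576 - √(-851217 + 209/83) = 4096576 - √(-70650802/83) = 4096576 - I*√5864016566/83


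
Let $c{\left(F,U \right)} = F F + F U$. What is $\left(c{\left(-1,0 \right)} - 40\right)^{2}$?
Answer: $1521$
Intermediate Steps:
$c{\left(F,U \right)} = F^{2} + F U$
$\left(c{\left(-1,0 \right)} - 40\right)^{2} = \left(- (-1 + 0) - 40\right)^{2} = \left(\left(-1\right) \left(-1\right) - 40\right)^{2} = \left(1 - 40\right)^{2} = \left(-39\right)^{2} = 1521$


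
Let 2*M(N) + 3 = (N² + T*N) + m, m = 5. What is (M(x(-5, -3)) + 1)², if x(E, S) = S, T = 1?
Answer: 25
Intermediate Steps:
M(N) = 1 + N/2 + N²/2 (M(N) = -3/2 + ((N² + 1*N) + 5)/2 = -3/2 + ((N² + N) + 5)/2 = -3/2 + ((N + N²) + 5)/2 = -3/2 + (5 + N + N²)/2 = -3/2 + (5/2 + N/2 + N²/2) = 1 + N/2 + N²/2)
(M(x(-5, -3)) + 1)² = ((1 + (½)*(-3) + (½)*(-3)²) + 1)² = ((1 - 3/2 + (½)*9) + 1)² = ((1 - 3/2 + 9/2) + 1)² = (4 + 1)² = 5² = 25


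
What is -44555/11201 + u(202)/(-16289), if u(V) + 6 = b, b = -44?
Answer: -725196345/182453089 ≈ -3.9747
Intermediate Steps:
u(V) = -50 (u(V) = -6 - 44 = -50)
-44555/11201 + u(202)/(-16289) = -44555/11201 - 50/(-16289) = -44555*1/11201 - 50*(-1/16289) = -44555/11201 + 50/16289 = -725196345/182453089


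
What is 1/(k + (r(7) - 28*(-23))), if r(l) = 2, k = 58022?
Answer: 1/58668 ≈ 1.7045e-5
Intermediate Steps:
1/(k + (r(7) - 28*(-23))) = 1/(58022 + (2 - 28*(-23))) = 1/(58022 + (2 + 644)) = 1/(58022 + 646) = 1/58668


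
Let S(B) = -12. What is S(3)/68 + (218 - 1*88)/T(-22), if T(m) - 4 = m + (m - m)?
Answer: -1132/153 ≈ -7.3987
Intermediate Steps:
T(m) = 4 + m (T(m) = 4 + (m + (m - m)) = 4 + (m + 0) = 4 + m)
S(3)/68 + (218 - 1*88)/T(-22) = -12/68 + (218 - 1*88)/(4 - 22) = -12*1/68 + (218 - 88)/(-18) = -3/17 + 130*(-1/18) = -3/17 - 65/9 = -1132/153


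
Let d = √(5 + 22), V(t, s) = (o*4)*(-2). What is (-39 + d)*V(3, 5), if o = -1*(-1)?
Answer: 312 - 24*√3 ≈ 270.43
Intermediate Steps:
o = 1
V(t, s) = -8 (V(t, s) = (1*4)*(-2) = 4*(-2) = -8)
d = 3*√3 (d = √27 = 3*√3 ≈ 5.1962)
(-39 + d)*V(3, 5) = (-39 + 3*√3)*(-8) = 312 - 24*√3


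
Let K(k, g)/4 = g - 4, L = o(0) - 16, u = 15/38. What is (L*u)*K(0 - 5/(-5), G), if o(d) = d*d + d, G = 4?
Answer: 0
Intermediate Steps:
u = 15/38 (u = 15*(1/38) = 15/38 ≈ 0.39474)
o(d) = d + d**2 (o(d) = d**2 + d = d + d**2)
L = -16 (L = 0*(1 + 0) - 16 = 0*1 - 16 = 0 - 16 = -16)
K(k, g) = -16 + 4*g (K(k, g) = 4*(g - 4) = 4*(-4 + g) = -16 + 4*g)
(L*u)*K(0 - 5/(-5), G) = (-16*15/38)*(-16 + 4*4) = -120*(-16 + 16)/19 = -120/19*0 = 0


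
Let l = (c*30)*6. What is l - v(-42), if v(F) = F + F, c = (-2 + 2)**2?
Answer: 84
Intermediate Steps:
c = 0 (c = 0**2 = 0)
v(F) = 2*F
l = 0 (l = (0*30)*6 = 0*6 = 0)
l - v(-42) = 0 - 2*(-42) = 0 - 1*(-84) = 0 + 84 = 84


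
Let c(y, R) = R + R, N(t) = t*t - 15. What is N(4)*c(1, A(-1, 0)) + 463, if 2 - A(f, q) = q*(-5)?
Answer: 467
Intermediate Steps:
A(f, q) = 2 + 5*q (A(f, q) = 2 - q*(-5) = 2 - (-5)*q = 2 + 5*q)
N(t) = -15 + t² (N(t) = t² - 15 = -15 + t²)
c(y, R) = 2*R
N(4)*c(1, A(-1, 0)) + 463 = (-15 + 4²)*(2*(2 + 5*0)) + 463 = (-15 + 16)*(2*(2 + 0)) + 463 = 1*(2*2) + 463 = 1*4 + 463 = 4 + 463 = 467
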